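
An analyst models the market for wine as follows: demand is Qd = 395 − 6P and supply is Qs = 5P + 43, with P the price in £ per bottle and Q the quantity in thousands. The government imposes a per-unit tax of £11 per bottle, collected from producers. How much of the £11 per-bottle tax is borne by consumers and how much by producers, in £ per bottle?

Consumers bear £5 per bottle; producers bear £6 per bottle.

Before the tax: set 395 − 6P = 5P + 43 → P* = £32, Q* = 203.
With the tax collected from producers, supply shifts: Qs = 5(P − 11) + 43.
Solving gives Q = 173 with consumers paying £37 and producers receiving £26 (the £11 wedge).
Burden on consumers: £5; on producers: £6. (They sum to £11.)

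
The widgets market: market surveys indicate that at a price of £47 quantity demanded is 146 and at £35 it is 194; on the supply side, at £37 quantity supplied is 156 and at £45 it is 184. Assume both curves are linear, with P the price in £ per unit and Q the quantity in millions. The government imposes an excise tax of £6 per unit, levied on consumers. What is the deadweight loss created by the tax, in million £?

Deadweight loss = £33.6 million.

Demand slope: (194 − 146)/(35 − 47) = -4, so Qd = 334 − 4P.
Supply slope: (184 − 156)/(45 − 37) = 3.5, so Qs = 3.5P + 26.5.
Without the tax, 334 − 4P = 3.5P + 26.5 gives 7.5P = 307.5, so P* = £41 and Q* = 170.
With the tax collected from consumers, demand (in seller-price terms) shifts: Qd = 334 − 4(P + 6).
New equilibrium: consumers pay £43.8, producers receive £37.8, Q = 158.8. (Wedge: Pb − Ps = 6.)
Quantity falls by |ΔQ| = |170 − 158.8| = 11.2.
DWL = ½ · t · |ΔQ| = ½ · 6 · 11.2 = £33.6.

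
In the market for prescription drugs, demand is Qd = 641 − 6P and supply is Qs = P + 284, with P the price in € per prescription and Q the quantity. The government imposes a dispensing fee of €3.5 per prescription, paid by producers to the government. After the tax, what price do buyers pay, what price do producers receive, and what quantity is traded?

Before the tax: set 641 − 6P = P + 284 → P* = €51, Q* = 335.
With the tax collected from producers, supply shifts: Qs = (P − 3.5) + 284.
Solving gives Q = 332 with buyers paying €51.5 and producers receiving €48 (the €3.5 wedge).

Buyers pay €51.5; producers receive €48; quantity = 332.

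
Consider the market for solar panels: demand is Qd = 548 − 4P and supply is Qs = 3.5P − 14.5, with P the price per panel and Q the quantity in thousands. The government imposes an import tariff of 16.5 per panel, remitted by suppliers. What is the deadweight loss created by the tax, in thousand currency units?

Deadweight loss = 254.1 thousand.

Without the tax, 548 − 4P = 3.5P − 14.5 gives 7.5P = 562.5, so P* = 75 and Q* = 248.
With the tax collected from suppliers, supply shifts: Qs = 3.5(P − 16.5) − 14.5.
New equilibrium: buyers pay 82.7, suppliers receive 66.2, Q = 217.2. (Wedge: Pb − Ps = 16.5.)
Quantity falls by |ΔQ| = |248 − 217.2| = 30.8.
DWL = ½ · t · |ΔQ| = ½ · 16.5 · 30.8 = 254.1.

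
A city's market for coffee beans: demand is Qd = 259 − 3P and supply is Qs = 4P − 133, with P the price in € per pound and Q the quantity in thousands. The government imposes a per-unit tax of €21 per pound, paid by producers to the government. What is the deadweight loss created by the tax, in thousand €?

Without the tax, 259 − 3P = 4P − 133 gives 7P = 392, so P* = €56 and Q* = 91.
With the tax collected from producers, supply shifts: Qs = 4(P − 21) − 133.
New equilibrium: consumers pay €68, producers receive €47, Q = 55. (Wedge: Pb − Ps = 21.)
Quantity falls by |ΔQ| = |91 − 55| = 36.
DWL = ½ · t · |ΔQ| = ½ · 21 · 36 = €378.

Deadweight loss = €378 thousand.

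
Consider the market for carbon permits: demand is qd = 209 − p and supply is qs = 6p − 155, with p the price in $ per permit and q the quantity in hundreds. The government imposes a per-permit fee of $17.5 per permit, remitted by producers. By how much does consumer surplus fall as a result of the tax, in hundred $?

Consumer surplus falls by $2242.5 hundred.

Before the tax: set 209 − p = 6p − 155 → p* = $52, q* = 157.
With the tax collected from producers, supply shifts: qs = 6(p − 17.5) − 155.
Solving gives q = 142 with consumers paying $67 and producers receiving $49.5 (the $17.5 wedge).
ΔCS is the trapezoid between Q = 142 and Q = 157 of height $15: ½ · (157 + 142) · 15 = $2242.5.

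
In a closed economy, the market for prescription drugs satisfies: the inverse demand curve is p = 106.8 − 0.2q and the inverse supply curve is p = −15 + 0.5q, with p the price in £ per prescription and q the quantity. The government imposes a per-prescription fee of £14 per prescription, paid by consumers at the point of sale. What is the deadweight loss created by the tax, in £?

Inverting to q(p) form: qd = 534 − 5p; qs = 2p + 30.
Without the tax, 534 − 5p = 2p + 30 gives 7p = 504, so p* = £72 and q* = 174.
With the tax collected from consumers, demand (in seller-price terms) shifts: qd = 534 − 5(p + 14).
Solving gives q = 154 with consumers paying £76 and suppliers receiving £62 (the £14 wedge).
Quantity falls by |ΔQ| = |174 − 154| = 20.
DWL = ½ · t · |ΔQ| = ½ · 14 · 20 = £140.

Deadweight loss = £140.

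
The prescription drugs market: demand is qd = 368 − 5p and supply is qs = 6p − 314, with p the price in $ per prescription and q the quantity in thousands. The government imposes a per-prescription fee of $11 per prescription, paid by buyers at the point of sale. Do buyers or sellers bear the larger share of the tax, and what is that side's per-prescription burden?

Without the tax, 368 − 5p = 6p − 314 gives 11p = 682, so p* = $62 and q* = 58.
With the tax collected from buyers, demand (in seller-price terms) shifts: qd = 368 − 5(p + 11).
Solving gives q = 28 with buyers paying $68 and sellers receiving $57 (the $11 wedge).
Per-prescription burden: buyers $6, sellers $5.
Buyers take the larger share because demand is less price-elastic here (demand slope 5 vs supply slope 6).

Buyers bear the larger share: $6 per prescription.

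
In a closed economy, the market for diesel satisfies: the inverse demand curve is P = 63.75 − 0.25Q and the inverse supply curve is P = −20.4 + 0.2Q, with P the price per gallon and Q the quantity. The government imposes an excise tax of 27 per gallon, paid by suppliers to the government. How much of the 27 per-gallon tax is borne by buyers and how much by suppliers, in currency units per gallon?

Buyers bear 15 per gallon; suppliers bear 12 per gallon.

Inverting to Q(P) form: Qd = 255 − 4P; Qs = 5P + 102.
Without the tax, 255 − 4P = 5P + 102 gives 9P = 153, so P* = 17 and Q* = 187.
With the tax collected from suppliers, supply shifts: Qs = 5(P − 27) + 102.
Solving gives Q = 127 with buyers paying 32 and suppliers receiving 5 (the 27 wedge).
Burden on buyers: 15; on suppliers: 12. (They sum to 27.)
The less price-elastic side of the market bears the larger share of a per-unit tax.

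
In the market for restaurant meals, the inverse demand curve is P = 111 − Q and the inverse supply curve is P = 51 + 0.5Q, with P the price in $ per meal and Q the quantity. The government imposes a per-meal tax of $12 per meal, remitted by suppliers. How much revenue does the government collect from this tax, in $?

Tax revenue = $384.

Inverting to Q(P) form: Qd = 111 − P; Qs = 2P − 102.
Before the tax: set 111 − P = 2P − 102 → P* = $71, Q* = 40.
With the tax collected from suppliers, supply shifts: Qs = 2(P − 12) − 102.
New equilibrium: consumers pay $79, suppliers receive $67, Q = 32. (Wedge: Pb − Ps = 12.)
Revenue = t · Q = 12 · 32 = $384.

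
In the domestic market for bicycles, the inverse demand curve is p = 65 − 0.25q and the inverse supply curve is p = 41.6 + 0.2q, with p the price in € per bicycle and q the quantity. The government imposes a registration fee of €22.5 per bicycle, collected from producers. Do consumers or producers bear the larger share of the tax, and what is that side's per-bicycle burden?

Consumers bear the larger share: €12.5 per bicycle.

Inverting to q(p) form: qd = 260 − 4p; qs = 5p − 208.
Without the tax, 260 − 4p = 5p − 208 gives 9p = 468, so p* = €52 and q* = 52.
With the tax collected from producers, supply shifts: qs = 5(p − 22.5) − 208.
Solving gives q = 2 with consumers paying €64.5 and producers receiving €42 (the €22.5 wedge).
Per-bicycle burden: consumers €12.5, producers €10.
Consumers take the larger share because demand is less price-elastic here (demand slope 4 vs supply slope 5).
The less price-elastic side of the market bears the larger share of a per-unit tax.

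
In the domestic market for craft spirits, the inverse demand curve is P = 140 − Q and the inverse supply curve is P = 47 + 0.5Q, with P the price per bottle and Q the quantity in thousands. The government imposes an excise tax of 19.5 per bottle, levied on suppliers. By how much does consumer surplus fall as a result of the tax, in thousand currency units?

Consumer surplus falls by 721.5 thousand.

Rewrite in direct form: Qd = 140 − P and Qs = 2P − 94.
Without the tax, 140 − P = 2P − 94 gives 3P = 234, so P* = 78 and Q* = 62.
With the tax collected from suppliers, supply shifts: Qs = 2(P − 19.5) − 94.
New equilibrium: buyers pay 91, suppliers receive 71.5, Q = 49. (Wedge: Pb − Ps = 19.5.)
ΔCS is the trapezoid between Q = 49 and Q = 62 of height 13: ½ · (62 + 49) · 13 = 721.5.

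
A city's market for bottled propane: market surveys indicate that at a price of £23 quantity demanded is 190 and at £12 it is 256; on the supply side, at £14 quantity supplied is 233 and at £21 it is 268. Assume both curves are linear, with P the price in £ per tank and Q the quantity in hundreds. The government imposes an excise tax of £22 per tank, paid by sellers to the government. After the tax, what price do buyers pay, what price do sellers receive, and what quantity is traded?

Buyers pay £25; sellers receive £3; quantity = 178.

Demand slope: (256 − 190)/(12 − 23) = -6, so Qd = 328 − 6P.
Supply slope: (268 − 233)/(21 − 14) = 5, so Qs = 5P + 163.
Before the tax: set 328 − 6P = 5P + 163 → P* = £15, Q* = 238.
With the tax collected from sellers, supply shifts: Qs = 5(P − 22) + 163.
Solving gives Q = 178 with buyers paying £25 and sellers receiving £3 (the £22 wedge).
The less price-elastic side of the market bears the larger share of a per-unit tax.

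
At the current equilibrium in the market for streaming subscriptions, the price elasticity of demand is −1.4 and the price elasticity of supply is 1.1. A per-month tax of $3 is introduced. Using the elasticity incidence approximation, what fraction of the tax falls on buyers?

Buyers' share ≈ 0.44.

Incidence ratio: buyers' share ≈ εs / (εs + |εd|) = 1.1 / (1.1 + 1.4) = 0.44.
Supply is the less elastic side, so buyers bear the smaller share.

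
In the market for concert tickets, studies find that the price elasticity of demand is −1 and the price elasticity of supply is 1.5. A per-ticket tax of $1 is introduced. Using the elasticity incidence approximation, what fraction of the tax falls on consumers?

Consumers' share ≈ 0.6.

Incidence ratio: consumers' share ≈ εs / (εs + |εd|) = 1.5 / (1.5 + 1) = 0.6.
Supply is the more elastic side, so consumers bear the larger share.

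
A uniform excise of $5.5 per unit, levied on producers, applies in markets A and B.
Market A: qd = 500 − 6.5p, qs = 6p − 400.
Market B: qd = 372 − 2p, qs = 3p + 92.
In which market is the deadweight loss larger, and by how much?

Market A: pre-tax p* = $72, q* = 32; post-tax q = 14.84; deadweight loss = $47.19.
Market B: pre-tax p* = $56, q* = 260; post-tax q = 253.4; deadweight loss = $18.15.
Difference: $47.19 vs $18.15 → market A is larger by $29.04.

Market A, by $29.04.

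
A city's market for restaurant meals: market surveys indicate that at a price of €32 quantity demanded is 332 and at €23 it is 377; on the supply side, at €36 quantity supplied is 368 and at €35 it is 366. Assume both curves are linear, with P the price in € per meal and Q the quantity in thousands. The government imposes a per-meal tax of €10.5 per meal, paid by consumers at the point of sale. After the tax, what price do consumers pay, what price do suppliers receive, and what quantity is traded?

Demand slope: (377 − 332)/(23 − 32) = -5, so Qd = 492 − 5P.
Supply slope: (366 − 368)/(35 − 36) = 2, so Qs = 2P + 296.
Without the tax, 492 − 5P = 2P + 296 gives 7P = 196, so P* = €28 and Q* = 352.
With the tax collected from consumers, demand (in seller-price terms) shifts: Qd = 492 − 5(P + 10.5).
New equilibrium: consumers pay €31, suppliers receive €20.5, Q = 337. (Wedge: Pb − Ps = 10.5.)

Consumers pay €31; suppliers receive €20.5; quantity = 337.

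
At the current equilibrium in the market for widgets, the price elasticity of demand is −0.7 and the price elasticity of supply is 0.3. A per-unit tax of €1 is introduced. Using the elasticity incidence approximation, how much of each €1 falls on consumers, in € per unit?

Consumers bear ≈ €0.3 per unit.

Incidence ratio: consumers' share ≈ εs / (εs + |εd|) = 0.3 / (0.3 + 0.7) = 0.3.
So consumers bear ≈ 0.3 × €1 = €0.3; producers bear €0.7.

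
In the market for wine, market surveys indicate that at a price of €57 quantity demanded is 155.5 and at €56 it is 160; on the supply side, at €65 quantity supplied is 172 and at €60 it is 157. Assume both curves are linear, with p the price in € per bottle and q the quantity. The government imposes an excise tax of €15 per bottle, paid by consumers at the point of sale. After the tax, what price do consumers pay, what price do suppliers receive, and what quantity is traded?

Demand slope: (160 − 155.5)/(56 − 57) = -4.5, so qd = 412 − 4.5p.
Supply slope: (157 − 172)/(60 − 65) = 3, so qs = 3p − 23.
Without the tax, 412 − 4.5p = 3p − 23 gives 7.5p = 435, so p* = €58 and q* = 151.
With the tax collected from consumers, demand (in seller-price terms) shifts: qd = 412 − 4.5(p + 15).
New equilibrium: consumers pay €64, suppliers receive €49, q = 124. (Wedge: pb − ps = 15.)

Consumers pay €64; suppliers receive €49; quantity = 124.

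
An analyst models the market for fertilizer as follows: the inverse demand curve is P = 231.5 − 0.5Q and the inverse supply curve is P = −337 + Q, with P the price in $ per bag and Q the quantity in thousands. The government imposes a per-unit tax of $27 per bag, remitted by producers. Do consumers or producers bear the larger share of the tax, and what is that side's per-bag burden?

Producers bear the larger share: $18 per bag.

Inverting to Q(P) form: Qd = 463 − 2P; Qs = P + 337.
Without the tax, 463 − 2P = P + 337 gives 3P = 126, so P* = $42 and Q* = 379.
With the tax collected from producers, supply shifts: Qs = (P − 27) + 337.
New equilibrium: consumers pay $51, producers receive $24, Q = 361. (Wedge: Pb − Ps = 27.)
Per-bag burden: consumers $9, producers $18.
Producers take the larger share because supply is less price-elastic here (demand slope 2 vs supply slope 1).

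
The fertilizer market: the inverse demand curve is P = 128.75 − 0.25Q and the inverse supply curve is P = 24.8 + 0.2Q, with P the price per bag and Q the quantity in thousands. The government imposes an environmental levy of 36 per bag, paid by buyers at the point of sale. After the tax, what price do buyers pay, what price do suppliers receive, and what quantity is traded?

Inverting to Q(P) form: Qd = 515 − 4P; Qs = 5P − 124.
Before the tax: set 515 − 4P = 5P − 124 → P* = 71, Q* = 231.
With the tax collected from buyers, demand (in seller-price terms) shifts: Qd = 515 − 4(P + 36).
New equilibrium: buyers pay 91, suppliers receive 55, Q = 151. (Wedge: Pb − Ps = 36.)
The less price-elastic side of the market bears the larger share of a per-unit tax.

Buyers pay 91; suppliers receive 55; quantity = 151.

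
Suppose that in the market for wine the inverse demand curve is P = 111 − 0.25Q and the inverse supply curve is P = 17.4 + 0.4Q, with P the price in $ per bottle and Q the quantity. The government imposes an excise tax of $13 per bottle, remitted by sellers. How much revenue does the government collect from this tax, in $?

Inverting to Q(P) form: Qd = 444 − 4P; Qs = 2.5P − 43.5.
Without the tax, 444 − 4P = 2.5P − 43.5 gives 6.5P = 487.5, so P* = $75 and Q* = 144.
With the tax collected from sellers, supply shifts: Qs = 2.5(P − 13) − 43.5.
Solving gives Q = 124 with buyers paying $80 and sellers receiving $67 (the $13 wedge).
Revenue = t · Q = 13 · 124 = $1612.

Tax revenue = $1612.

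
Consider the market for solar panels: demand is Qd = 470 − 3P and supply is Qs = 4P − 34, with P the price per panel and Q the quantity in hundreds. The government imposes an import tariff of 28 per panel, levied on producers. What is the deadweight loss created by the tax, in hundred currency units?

Before the tax: set 470 − 3P = 4P − 34 → P* = 72, Q* = 254.
With the tax collected from producers, supply shifts: Qs = 4(P − 28) − 34.
Solving gives Q = 206 with buyers paying 88 and producers receiving 60 (the 28 wedge).
Quantity falls by |ΔQ| = |254 − 206| = 48.
DWL = ½ · t · |ΔQ| = ½ · 28 · 48 = 672.

Deadweight loss = 672 hundred.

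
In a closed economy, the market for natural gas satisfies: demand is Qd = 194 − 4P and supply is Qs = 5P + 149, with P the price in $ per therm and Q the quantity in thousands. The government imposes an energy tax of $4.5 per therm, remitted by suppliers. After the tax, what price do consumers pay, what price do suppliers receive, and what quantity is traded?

Without the tax, 194 − 4P = 5P + 149 gives 9P = 45, so P* = $5 and Q* = 174.
With the tax collected from suppliers, supply shifts: Qs = 5(P − 4.5) + 149.
Solving gives Q = 164 with consumers paying $7.5 and suppliers receiving $3 (the $4.5 wedge).

Consumers pay $7.5; suppliers receive $3; quantity = 164.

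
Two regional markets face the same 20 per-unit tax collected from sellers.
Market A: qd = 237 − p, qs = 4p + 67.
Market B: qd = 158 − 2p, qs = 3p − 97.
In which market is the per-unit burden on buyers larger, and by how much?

Market A, by 4.

Market A: pre-tax p* = 34, q* = 203; post-tax q = 187; per-unit burden on buyers = 16.
Market B: pre-tax p* = 51, q* = 56; post-tax q = 32; per-unit burden on buyers = 12.
Difference: 16 vs 12 → market A is larger by 4.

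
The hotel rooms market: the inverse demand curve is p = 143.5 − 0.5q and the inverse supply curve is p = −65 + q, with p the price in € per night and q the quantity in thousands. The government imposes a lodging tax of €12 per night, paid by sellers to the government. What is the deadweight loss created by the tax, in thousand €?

Inverting to q(p) form: qd = 287 − 2p; qs = p + 65.
Before the tax: set 287 − 2p = p + 65 → p* = €74, q* = 139.
With the tax collected from sellers, supply shifts: qs = (p − 12) + 65.
New equilibrium: consumers pay €78, sellers receive €66, q = 131. (Wedge: pb − ps = 12.)
Quantity falls by |ΔQ| = |139 − 131| = 8.
DWL = ½ · t · |ΔQ| = ½ · 12 · 8 = €48.

Deadweight loss = €48 thousand.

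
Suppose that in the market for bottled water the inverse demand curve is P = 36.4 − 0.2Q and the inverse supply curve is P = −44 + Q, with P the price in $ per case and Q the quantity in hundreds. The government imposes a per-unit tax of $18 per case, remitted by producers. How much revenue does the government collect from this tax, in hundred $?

Tax revenue = $936 hundred.

Inverting to Q(P) form: Qd = 182 − 5P; Qs = P + 44.
Before the tax: set 182 − 5P = P + 44 → P* = $23, Q* = 67.
With the tax collected from producers, supply shifts: Qs = (P − 18) + 44.
Solving gives Q = 52 with consumers paying $26 and producers receiving $8 (the $18 wedge).
Revenue = t · Q = 18 · 52 = $936.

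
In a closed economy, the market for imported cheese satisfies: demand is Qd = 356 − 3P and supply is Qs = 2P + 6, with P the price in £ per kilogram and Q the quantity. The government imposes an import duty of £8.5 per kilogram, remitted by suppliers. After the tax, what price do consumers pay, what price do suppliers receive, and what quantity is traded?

Before the tax: set 356 − 3P = 2P + 6 → P* = £70, Q* = 146.
With the tax collected from suppliers, supply shifts: Qs = 2(P − 8.5) + 6.
Solving gives Q = 135.8 with consumers paying £73.4 and suppliers receiving £64.9 (the £8.5 wedge).
The less price-elastic side of the market bears the larger share of a per-unit tax.

Consumers pay £73.4; suppliers receive £64.9; quantity = 135.8.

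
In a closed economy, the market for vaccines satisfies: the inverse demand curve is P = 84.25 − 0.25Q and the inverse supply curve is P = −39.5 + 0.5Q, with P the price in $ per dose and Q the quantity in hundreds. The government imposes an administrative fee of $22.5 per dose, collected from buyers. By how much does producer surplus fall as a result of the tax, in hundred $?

Producer surplus falls by $2250 hundred.

Rewrite in direct form: Qd = 337 − 4P and Qs = 2P + 79.
Before the tax: set 337 − 4P = 2P + 79 → P* = $43, Q* = 165.
With the tax collected from buyers, demand (in seller-price terms) shifts: Qd = 337 − 4(P + 22.5).
New equilibrium: buyers pay $50.5, producers receive $28, Q = 135. (Wedge: Pb − Ps = 22.5.)
ΔPS is the trapezoid between Q = 135 and Q = 165 of height $15: ½ · (165 + 135) · 15 = $2250.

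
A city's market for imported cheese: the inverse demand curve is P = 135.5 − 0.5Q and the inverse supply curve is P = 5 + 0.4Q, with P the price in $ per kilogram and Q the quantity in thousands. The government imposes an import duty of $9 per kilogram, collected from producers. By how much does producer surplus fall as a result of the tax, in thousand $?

Producer surplus falls by $560 thousand.

Rewrite in direct form: Qd = 271 − 2P and Qs = 2.5P − 12.5.
Before the tax: set 271 − 2P = 2.5P − 12.5 → P* = $63, Q* = 145.
With the tax collected from producers, supply shifts: Qs = 2.5(P − 9) − 12.5.
Solving gives Q = 135 with consumers paying $68 and producers receiving $59 (the $9 wedge).
ΔPS is the trapezoid between Q = 135 and Q = 145 of height $4: ½ · (145 + 135) · 4 = $560.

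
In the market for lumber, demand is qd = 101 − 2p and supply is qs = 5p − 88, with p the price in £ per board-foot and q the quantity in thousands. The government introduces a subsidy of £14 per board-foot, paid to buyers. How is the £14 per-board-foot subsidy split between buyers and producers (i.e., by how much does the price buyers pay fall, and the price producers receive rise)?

Without the subsidy, 101 − 2p = 5p − 88 gives 7p = 189, so p* = £27 and q* = 47.
With a per-unit subsidy paid to buyers, each effectively pays p − 14, so demand becomes qd = 101 − 2(p − 14).
New equilibrium: buyers pay £17, producers receive £31, q = 67. (Wedge: pb − ps = −14.)
Gain to buyers: £10; to producers: £4. (They sum to £14.)

Buyers gain £10 per board-foot; producers gain £4 per board-foot.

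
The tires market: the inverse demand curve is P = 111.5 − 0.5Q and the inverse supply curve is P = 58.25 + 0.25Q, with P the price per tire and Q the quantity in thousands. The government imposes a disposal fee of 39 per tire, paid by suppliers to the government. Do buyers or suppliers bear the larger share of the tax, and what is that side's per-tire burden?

Inverting to Q(P) form: Qd = 223 − 2P; Qs = 4P − 233.
Without the tax, 223 − 2P = 4P − 233 gives 6P = 456, so P* = 76 and Q* = 71.
With the tax collected from suppliers, supply shifts: Qs = 4(P − 39) − 233.
Solving gives Q = 19 with buyers paying 102 and suppliers receiving 63 (the 39 wedge).
Per-tire burden: buyers 26, suppliers 13.
Buyers take the larger share because demand is less price-elastic here (demand slope 2 vs supply slope 4).

Buyers bear the larger share: 26 per tire.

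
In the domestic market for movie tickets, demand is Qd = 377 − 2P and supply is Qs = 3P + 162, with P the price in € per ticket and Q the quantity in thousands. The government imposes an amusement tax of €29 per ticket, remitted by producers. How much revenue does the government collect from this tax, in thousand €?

Tax revenue = €7429.8 thousand.

Before the tax: set 377 − 2P = 3P + 162 → P* = €43, Q* = 291.
With the tax collected from producers, supply shifts: Qs = 3(P − 29) + 162.
Solving gives Q = 256.2 with consumers paying €60.4 and producers receiving €31.4 (the €29 wedge).
Revenue = t · Q = 29 · 256.2 = €7429.8.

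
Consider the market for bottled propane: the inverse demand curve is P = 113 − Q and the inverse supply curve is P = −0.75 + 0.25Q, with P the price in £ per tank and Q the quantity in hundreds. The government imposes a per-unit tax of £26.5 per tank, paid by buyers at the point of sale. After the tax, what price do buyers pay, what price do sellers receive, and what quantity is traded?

Buyers pay £43.2; sellers receive £16.7; quantity = 69.8.

Inverting to Q(P) form: Qd = 113 − P; Qs = 4P + 3.
Before the tax: set 113 − P = 4P + 3 → P* = £22, Q* = 91.
With the tax collected from buyers, demand (in seller-price terms) shifts: Qd = 113 − (P + 26.5).
New equilibrium: buyers pay £43.2, sellers receive £16.7, Q = 69.8. (Wedge: Pb − Ps = 26.5.)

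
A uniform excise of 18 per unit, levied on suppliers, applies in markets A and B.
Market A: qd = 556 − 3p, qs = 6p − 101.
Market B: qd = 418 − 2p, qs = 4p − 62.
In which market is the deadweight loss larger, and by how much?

Market A: pre-tax p* = 73, q* = 337; post-tax q = 301; deadweight loss = 324.
Market B: pre-tax p* = 80, q* = 258; post-tax q = 234; deadweight loss = 216.
Difference: 324 vs 216 → market A is larger by 108.

Market A, by 108.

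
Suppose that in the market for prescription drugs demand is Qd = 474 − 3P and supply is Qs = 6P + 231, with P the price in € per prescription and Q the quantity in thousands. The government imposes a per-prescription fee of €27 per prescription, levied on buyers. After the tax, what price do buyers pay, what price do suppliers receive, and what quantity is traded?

Without the tax, 474 − 3P = 6P + 231 gives 9P = 243, so P* = €27 and Q* = 393.
With the tax collected from buyers, demand (in seller-price terms) shifts: Qd = 474 − 3(P + 27).
Solving gives Q = 339 with buyers paying €45 and suppliers receiving €18 (the €27 wedge).

Buyers pay €45; suppliers receive €18; quantity = 339.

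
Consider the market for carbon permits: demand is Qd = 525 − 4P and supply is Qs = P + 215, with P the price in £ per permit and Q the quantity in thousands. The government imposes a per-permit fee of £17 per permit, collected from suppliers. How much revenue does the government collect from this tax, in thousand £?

Tax revenue = £4477.8 thousand.

Before the tax: set 525 − 4P = P + 215 → P* = £62, Q* = 277.
With the tax collected from suppliers, supply shifts: Qs = (P − 17) + 215.
Solving gives Q = 263.4 with buyers paying £65.4 and suppliers receiving £48.4 (the £17 wedge).
Revenue = t · Q = 17 · 263.4 = £4477.8.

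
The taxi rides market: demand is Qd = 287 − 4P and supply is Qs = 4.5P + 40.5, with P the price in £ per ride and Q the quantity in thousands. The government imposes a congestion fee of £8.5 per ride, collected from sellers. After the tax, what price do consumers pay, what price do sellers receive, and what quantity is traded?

Without the tax, 287 − 4P = 4.5P + 40.5 gives 8.5P = 246.5, so P* = £29 and Q* = 171.
With the tax collected from sellers, supply shifts: Qs = 4.5(P − 8.5) + 40.5.
New equilibrium: consumers pay £33.5, sellers receive £25, Q = 153. (Wedge: Pb − Ps = 8.5.)
The less price-elastic side of the market bears the larger share of a per-unit tax.

Consumers pay £33.5; sellers receive £25; quantity = 153.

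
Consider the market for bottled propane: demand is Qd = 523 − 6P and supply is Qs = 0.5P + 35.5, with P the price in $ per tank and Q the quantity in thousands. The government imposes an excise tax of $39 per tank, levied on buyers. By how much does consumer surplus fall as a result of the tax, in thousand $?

Consumer surplus falls by $192 thousand.

Before the tax: set 523 − 6P = 0.5P + 35.5 → P* = $75, Q* = 73.
With the tax collected from buyers, demand (in seller-price terms) shifts: Qd = 523 − 6(P + 39).
New equilibrium: buyers pay $78, suppliers receive $39, Q = 55. (Wedge: Pb − Ps = 39.)
ΔCS is the trapezoid between Q = 55 and Q = 73 of height $3: ½ · (73 + 55) · 3 = $192.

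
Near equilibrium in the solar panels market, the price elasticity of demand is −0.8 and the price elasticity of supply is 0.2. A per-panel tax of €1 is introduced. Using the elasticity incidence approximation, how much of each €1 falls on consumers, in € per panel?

Incidence ratio: consumers' share ≈ εs / (εs + |εd|) = 0.2 / (0.2 + 0.8) = 0.2.
So consumers bear ≈ 0.2 × €1 = €0.2; producers bear €0.8.

Consumers bear ≈ €0.2 per panel.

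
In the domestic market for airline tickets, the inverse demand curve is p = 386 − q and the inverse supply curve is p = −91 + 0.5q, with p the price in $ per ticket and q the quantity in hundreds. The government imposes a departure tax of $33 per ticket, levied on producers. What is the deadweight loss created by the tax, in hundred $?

Deadweight loss = $363 hundred.

Inverting to q(p) form: qd = 386 − p; qs = 2p + 182.
Without the tax, 386 − p = 2p + 182 gives 3p = 204, so p* = $68 and q* = 318.
With the tax collected from producers, supply shifts: qs = 2(p − 33) + 182.
New equilibrium: buyers pay $90, producers receive $57, q = 296. (Wedge: pb − ps = 33.)
Quantity falls by |ΔQ| = |318 − 296| = 22.
DWL = ½ · t · |ΔQ| = ½ · 33 · 22 = $363.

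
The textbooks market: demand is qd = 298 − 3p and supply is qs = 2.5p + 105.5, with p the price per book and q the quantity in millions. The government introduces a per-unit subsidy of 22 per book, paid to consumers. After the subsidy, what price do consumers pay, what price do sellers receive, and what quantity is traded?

Without the subsidy, 298 − 3p = 2.5p + 105.5 gives 5.5p = 192.5, so p* = 35 and q* = 193.
With a per-unit subsidy paid to consumers, each effectively pays p − 22, so demand becomes qd = 298 − 3(p − 22).
Solving gives q = 223 with consumers paying 25 and sellers receiving 47 (the 22 wedge).

Consumers pay 25; sellers receive 47; quantity = 223.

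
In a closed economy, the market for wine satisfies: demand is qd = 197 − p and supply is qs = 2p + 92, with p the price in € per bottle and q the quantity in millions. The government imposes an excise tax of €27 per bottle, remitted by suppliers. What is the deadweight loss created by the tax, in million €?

Without the tax, 197 − p = 2p + 92 gives 3p = 105, so p* = €35 and q* = 162.
With the tax collected from suppliers, supply shifts: qs = 2(p − 27) + 92.
New equilibrium: buyers pay €53, suppliers receive €26, q = 144. (Wedge: pb − ps = 27.)
Quantity falls by |ΔQ| = |162 − 144| = 18.
DWL = ½ · t · |ΔQ| = ½ · 27 · 18 = €243.

Deadweight loss = €243 million.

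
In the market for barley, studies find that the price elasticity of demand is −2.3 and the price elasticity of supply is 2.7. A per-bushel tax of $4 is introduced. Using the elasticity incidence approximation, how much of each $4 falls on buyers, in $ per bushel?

Incidence ratio: buyers' share ≈ εs / (εs + |εd|) = 2.7 / (2.7 + 2.3) = 0.54.
So buyers bear ≈ 0.54 × $4 = $2.16; sellers bear $1.84.

Buyers bear ≈ $2.16 per bushel.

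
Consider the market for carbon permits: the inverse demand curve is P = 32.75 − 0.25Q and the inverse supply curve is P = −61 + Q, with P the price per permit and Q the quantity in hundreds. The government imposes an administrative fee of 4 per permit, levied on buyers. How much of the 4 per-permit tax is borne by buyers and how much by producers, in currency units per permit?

Inverting to Q(P) form: Qd = 131 − 4P; Qs = P + 61.
Without the tax, 131 − 4P = P + 61 gives 5P = 70, so P* = 14 and Q* = 75.
With the tax collected from buyers, demand (in seller-price terms) shifts: Qd = 131 − 4(P + 4).
Solving gives Q = 71.8 with buyers paying 14.8 and producers receiving 10.8 (the 4 wedge).
Burden on buyers: 0.8; on producers: 3.2. (They sum to 4.)

Buyers bear 0.8 per permit; producers bear 3.2 per permit.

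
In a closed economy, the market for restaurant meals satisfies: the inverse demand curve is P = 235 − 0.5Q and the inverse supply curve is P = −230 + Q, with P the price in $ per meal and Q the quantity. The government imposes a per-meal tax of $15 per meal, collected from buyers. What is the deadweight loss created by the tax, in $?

Inverting to Q(P) form: Qd = 470 − 2P; Qs = P + 230.
Before the tax: set 470 − 2P = P + 230 → P* = $80, Q* = 310.
With the tax collected from buyers, demand (in seller-price terms) shifts: Qd = 470 − 2(P + 15).
Solving gives Q = 300 with buyers paying $85 and suppliers receiving $70 (the $15 wedge).
Quantity falls by |ΔQ| = |310 − 300| = 10.
DWL = ½ · t · |ΔQ| = ½ · 15 · 10 = $75.

Deadweight loss = $75.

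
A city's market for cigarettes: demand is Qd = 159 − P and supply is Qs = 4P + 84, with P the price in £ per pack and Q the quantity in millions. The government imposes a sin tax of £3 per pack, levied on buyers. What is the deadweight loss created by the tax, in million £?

Deadweight loss = £3.6 million.

Before the tax: set 159 − P = 4P + 84 → P* = £15, Q* = 144.
With the tax collected from buyers, demand (in seller-price terms) shifts: Qd = 159 − (P + 3).
Solving gives Q = 141.6 with buyers paying £17.4 and producers receiving £14.4 (the £3 wedge).
Quantity falls by |ΔQ| = |144 − 141.6| = 2.4.
DWL = ½ · t · |ΔQ| = ½ · 3 · 2.4 = £3.6.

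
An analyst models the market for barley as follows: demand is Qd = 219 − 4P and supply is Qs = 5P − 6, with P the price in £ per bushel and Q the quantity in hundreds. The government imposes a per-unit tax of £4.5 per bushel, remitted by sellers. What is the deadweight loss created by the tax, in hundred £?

Deadweight loss = £22.5 hundred.

Before the tax: set 219 − 4P = 5P − 6 → P* = £25, Q* = 119.
With the tax collected from sellers, supply shifts: Qs = 5(P − 4.5) − 6.
New equilibrium: consumers pay £27.5, sellers receive £23, Q = 109. (Wedge: Pb − Ps = 4.5.)
Quantity falls by |ΔQ| = |119 − 109| = 10.
DWL = ½ · t · |ΔQ| = ½ · 4.5 · 10 = £22.5.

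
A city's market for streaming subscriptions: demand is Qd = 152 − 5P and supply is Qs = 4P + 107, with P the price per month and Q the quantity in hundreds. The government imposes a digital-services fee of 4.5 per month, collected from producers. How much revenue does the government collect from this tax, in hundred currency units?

Without the tax, 152 − 5P = 4P + 107 gives 9P = 45, so P* = 5 and Q* = 127.
With the tax collected from producers, supply shifts: Qs = 4(P − 4.5) + 107.
Solving gives Q = 117 with buyers paying 7 and producers receiving 2.5 (the 4.5 wedge).
Revenue = t · Q = 4.5 · 117 = 526.5.

Tax revenue = 526.5 hundred.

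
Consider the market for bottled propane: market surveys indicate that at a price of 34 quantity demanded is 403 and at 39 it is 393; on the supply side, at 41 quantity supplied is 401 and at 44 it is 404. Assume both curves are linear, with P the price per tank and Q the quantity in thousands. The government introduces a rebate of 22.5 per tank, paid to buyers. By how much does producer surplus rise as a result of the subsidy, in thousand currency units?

Producer surplus rises by 6067.5 thousand.

Demand slope: (393 − 403)/(39 − 34) = -2, so Qd = 471 − 2P.
Supply slope: (404 − 401)/(44 − 41) = 1, so Qs = P + 360.
Without the subsidy, 471 − 2P = P + 360 gives 3P = 111, so P* = 37 and Q* = 397.
With a per-unit subsidy paid to buyers, each effectively pays P − 22.5, so demand becomes Qd = 471 − 2(P − 22.5).
New equilibrium: buyers pay 29.5, producers receive 52, Q = 412. (Wedge: Pb − Ps = −22.5.)
ΔPS is the trapezoid between Q = 412 and Q = 397 of height 15: ½ · (397 + 412) · 15 = 6067.5.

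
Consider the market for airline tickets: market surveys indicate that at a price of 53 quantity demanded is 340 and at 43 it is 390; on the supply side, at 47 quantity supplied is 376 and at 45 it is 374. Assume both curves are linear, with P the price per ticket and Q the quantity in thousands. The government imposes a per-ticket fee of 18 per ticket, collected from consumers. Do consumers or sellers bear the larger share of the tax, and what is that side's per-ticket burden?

Sellers bear the larger share: 15 per ticket.

Demand slope: (390 − 340)/(43 − 53) = -5, so Qd = 605 − 5P.
Supply slope: (374 − 376)/(45 − 47) = 1, so Qs = P + 329.
Without the tax, 605 − 5P = P + 329 gives 6P = 276, so P* = 46 and Q* = 375.
With the tax collected from consumers, demand (in seller-price terms) shifts: Qd = 605 − 5(P + 18).
Solving gives Q = 360 with consumers paying 49 and sellers receiving 31 (the 18 wedge).
Per-ticket burden: consumers 3, sellers 15.
Sellers take the larger share because supply is less price-elastic here (demand slope 5 vs supply slope 1).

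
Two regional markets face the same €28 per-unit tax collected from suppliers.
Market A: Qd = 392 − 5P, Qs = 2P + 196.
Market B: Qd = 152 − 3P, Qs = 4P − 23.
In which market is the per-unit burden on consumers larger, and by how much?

Market A: pre-tax P* = €28, Q* = 252; post-tax Q = 212; per-unit burden on consumers = €8.
Market B: pre-tax P* = €25, Q* = 77; post-tax Q = 29; per-unit burden on consumers = €16.
Difference: €8 vs €16 → market B is larger by €8.

Market B, by €8.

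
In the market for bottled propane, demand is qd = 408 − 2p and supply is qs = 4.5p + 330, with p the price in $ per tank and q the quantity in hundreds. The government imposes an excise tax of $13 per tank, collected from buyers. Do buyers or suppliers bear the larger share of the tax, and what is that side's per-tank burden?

Before the tax: set 408 − 2p = 4.5p + 330 → p* = $12, q* = 384.
With the tax collected from buyers, demand (in seller-price terms) shifts: qd = 408 − 2(p + 13).
Solving gives q = 366 with buyers paying $21 and suppliers receiving $8 (the $13 wedge).
Per-tank burden: buyers $9, suppliers $4.
Buyers take the larger share because demand is less price-elastic here (demand slope 2 vs supply slope 4.5).

Buyers bear the larger share: $9 per tank.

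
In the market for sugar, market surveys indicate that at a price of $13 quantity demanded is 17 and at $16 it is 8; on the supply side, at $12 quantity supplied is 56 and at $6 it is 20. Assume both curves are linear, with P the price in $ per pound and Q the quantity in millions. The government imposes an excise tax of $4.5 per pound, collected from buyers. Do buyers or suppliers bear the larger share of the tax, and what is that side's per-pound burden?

Demand slope: (8 − 17)/(16 − 13) = -3, so Qd = 56 − 3P.
Supply slope: (20 − 56)/(6 − 12) = 6, so Qs = 6P − 16.
Without the tax, 56 − 3P = 6P − 16 gives 9P = 72, so P* = $8 and Q* = 32.
With the tax collected from buyers, demand (in seller-price terms) shifts: Qd = 56 − 3(P + 4.5).
New equilibrium: buyers pay $11, suppliers receive $6.5, Q = 23. (Wedge: Pb − Ps = 4.5.)
Per-pound burden: buyers $3, suppliers $1.5.
Buyers take the larger share because demand is less price-elastic here (demand slope 3 vs supply slope 6).

Buyers bear the larger share: $3 per pound.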